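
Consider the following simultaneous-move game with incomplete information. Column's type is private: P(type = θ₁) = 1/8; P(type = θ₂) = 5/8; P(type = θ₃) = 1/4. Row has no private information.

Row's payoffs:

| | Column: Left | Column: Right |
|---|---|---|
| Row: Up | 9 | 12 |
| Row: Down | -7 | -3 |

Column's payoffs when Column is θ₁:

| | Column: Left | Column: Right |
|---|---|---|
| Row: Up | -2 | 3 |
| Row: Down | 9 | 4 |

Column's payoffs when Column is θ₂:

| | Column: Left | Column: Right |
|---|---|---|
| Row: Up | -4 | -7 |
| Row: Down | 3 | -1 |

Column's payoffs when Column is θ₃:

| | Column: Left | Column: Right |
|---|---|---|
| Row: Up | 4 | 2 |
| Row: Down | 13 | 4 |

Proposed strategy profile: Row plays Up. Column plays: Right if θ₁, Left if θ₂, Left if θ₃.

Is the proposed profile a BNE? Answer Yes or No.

Row plays Up: E[Up] = 1/8·(12) + 5/8·(9) + 1/4·(9) = 75/8; E[Down] = -13/2. Best-responding. ✓
Column (type θ₁), facing Up: Left gives -2, Right gives 3. Proposed Right is best. ✓
Column (type θ₂), facing Up: Left gives -4, Right gives -7. Proposed Left is best. ✓
Column (type θ₃), facing Up: Left gives 4, Right gives 2. Proposed Left is best. ✓

Yes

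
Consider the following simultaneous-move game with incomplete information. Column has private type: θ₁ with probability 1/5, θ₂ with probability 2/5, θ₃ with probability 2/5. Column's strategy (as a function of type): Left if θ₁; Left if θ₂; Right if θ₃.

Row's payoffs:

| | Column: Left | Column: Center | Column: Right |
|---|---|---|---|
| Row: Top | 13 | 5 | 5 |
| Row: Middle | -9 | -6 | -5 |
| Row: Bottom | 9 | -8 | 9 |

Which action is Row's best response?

Top

E[Top] = 1/5·(13) + 2/5·(13) + 2/5·(5) = 49/5
E[Middle] = 1/5·(-9) + 2/5·(-9) + 2/5·(-5) = -37/5
E[Bottom] = 1/5·(9) + 2/5·(9) + 2/5·(9) = 9
Best response: Top (49/5 is the largest).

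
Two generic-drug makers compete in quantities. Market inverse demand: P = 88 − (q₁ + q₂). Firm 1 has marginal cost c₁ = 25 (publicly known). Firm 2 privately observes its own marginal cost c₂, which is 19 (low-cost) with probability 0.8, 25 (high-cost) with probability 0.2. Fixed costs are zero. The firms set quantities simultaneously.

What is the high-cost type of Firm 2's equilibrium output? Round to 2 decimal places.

21.80

Firm 2 with cost c maximizes (88 − (q₁+q₂) − c)·q₂, giving q₂(c) = (88 − c − q₁)/2.
E[c₂] = 0.8·19 + 0.2·25 = 20.2
Firm 1's FOC against E[q₂] yields q₁ = (88 − 2·25 + E[c₂])/3 = (88 − 50 + 20.2)/3 = 19.4.
q₂(high-cost) = (88 − 25 − 19.4)/2 = 21.8.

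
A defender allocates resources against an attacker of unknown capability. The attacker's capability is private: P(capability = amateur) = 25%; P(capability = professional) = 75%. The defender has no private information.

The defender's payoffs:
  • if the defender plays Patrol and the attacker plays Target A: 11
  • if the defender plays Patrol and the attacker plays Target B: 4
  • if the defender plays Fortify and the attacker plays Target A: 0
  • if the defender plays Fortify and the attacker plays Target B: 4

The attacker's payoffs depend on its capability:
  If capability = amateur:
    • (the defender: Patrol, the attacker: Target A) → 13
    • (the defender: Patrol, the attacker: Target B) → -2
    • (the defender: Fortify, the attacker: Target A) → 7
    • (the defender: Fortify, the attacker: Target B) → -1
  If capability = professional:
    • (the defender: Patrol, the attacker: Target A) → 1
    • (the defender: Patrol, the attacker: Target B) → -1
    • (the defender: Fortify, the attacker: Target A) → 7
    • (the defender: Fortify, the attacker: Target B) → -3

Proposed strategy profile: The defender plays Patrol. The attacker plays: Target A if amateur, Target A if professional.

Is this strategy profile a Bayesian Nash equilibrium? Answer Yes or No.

Yes

The defender plays Patrol: E[Patrol] = 0.25·(11) + 0.75·(11) = 11; E[Fortify] = 0. Best-responding. ✓
The attacker (capability amateur), facing Patrol: Target A gives 13, Target B gives -2. Proposed Target A is best. ✓
The attacker (capability professional), facing Patrol: Target A gives 1, Target B gives -1. Proposed Target A is best. ✓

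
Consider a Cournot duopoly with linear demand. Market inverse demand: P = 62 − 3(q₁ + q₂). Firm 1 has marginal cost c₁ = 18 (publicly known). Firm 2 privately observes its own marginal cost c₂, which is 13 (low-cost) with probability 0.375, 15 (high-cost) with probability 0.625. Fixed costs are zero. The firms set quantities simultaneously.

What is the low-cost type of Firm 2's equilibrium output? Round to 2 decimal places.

5.93

Type-c best response for Firm 2: q₂(c) = (62 − c)/6 − q₁/2.
Firm 1 maximizes expected profit; its first-order condition is 62 − 6q₁ − 3E[q₂] − 18 = 0.
Substituting E[q₂] and solving: E[c₂] = 14.25, so q₁ = (62 − 2·18 + 14.25)/9 = 4.47222.
q₂(low-cost) = (62 − 13 − 3·4.47222)/6 = 5.93056.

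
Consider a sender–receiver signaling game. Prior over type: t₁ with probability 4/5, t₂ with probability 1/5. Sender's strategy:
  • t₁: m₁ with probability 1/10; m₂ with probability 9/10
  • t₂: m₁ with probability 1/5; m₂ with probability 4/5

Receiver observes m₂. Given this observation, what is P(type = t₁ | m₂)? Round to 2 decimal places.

P(m₂) = (4/5)·(9/10) + (1/5)·(4/5) = 22/25
P(t₁ | m₂) = ((4/5)·(9/10)) / (22/25) = (18/25) / (22/25) = 9/11

0.82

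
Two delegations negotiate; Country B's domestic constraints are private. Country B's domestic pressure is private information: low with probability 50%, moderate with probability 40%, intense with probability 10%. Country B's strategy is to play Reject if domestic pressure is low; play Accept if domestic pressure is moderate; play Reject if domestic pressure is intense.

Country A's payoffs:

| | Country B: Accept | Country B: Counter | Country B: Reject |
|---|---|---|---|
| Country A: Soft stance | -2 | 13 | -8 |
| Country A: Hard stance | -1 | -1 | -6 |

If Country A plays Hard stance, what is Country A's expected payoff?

-4

Take the expectation over Country B's domestic pressure, weighting each type's action by its prior probability.
E[Hard stance] = 0.5·(-6) + 0.4·(-1) + 0.1·(-6) = (-3) + (-0.4) + (-0.6) = -4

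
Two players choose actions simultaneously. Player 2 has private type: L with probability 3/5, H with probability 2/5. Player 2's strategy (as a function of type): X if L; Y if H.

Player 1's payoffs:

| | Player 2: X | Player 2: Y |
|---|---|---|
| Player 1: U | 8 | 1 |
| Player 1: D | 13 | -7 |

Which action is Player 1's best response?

Compute Player 1's expected payoff for each action, taking the expectation over Player 2's type.
E[U] = 3/5·(8) + 2/5·(1) = 26/5
E[D] = 3/5·(13) + 2/5·(-7) = 5
Best response: U (26/5 is the largest).

U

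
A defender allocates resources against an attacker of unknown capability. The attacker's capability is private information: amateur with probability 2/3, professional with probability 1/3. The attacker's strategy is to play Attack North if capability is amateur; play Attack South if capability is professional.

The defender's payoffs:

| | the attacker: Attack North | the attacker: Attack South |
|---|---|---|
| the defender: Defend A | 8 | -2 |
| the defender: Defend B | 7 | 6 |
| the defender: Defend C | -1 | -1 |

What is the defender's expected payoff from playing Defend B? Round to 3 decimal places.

6.667

E[Defend B] = 2/3·7 + 1/3·6 = 14/3 + 2 = 20/3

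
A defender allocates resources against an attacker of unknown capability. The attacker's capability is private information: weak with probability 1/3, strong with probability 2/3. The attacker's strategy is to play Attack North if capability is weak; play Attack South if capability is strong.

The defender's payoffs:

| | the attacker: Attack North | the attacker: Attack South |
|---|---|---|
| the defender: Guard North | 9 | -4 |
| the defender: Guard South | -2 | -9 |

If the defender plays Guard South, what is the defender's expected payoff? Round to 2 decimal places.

-6.67

Take the expectation over the attacker's capability, weighting each type's action by its prior probability.
E[Guard South] = 1/3·(-2) + 2/3·(-9) = (-2/3) + (-6) = -20/3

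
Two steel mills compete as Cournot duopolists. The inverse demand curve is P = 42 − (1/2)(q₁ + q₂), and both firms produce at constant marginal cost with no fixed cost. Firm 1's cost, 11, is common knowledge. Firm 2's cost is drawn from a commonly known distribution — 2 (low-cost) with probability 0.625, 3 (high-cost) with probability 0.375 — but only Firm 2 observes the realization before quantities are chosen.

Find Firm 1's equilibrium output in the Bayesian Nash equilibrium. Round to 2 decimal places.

14.92

Firm 2 with cost c maximizes (42 − (1/2)(q₁+q₂) − c)·q₂, giving q₂(c) = (42 − c − (1/2)q₁).
E[c₂] = 0.625·2 + 0.375·3 = 2.375
Firm 1's FOC against E[q₂] yields q₁ = (42 − 2·11 + E[c₂])/(3/2) = (42 − 22 + 2.375)/(3/2) = 14.9167.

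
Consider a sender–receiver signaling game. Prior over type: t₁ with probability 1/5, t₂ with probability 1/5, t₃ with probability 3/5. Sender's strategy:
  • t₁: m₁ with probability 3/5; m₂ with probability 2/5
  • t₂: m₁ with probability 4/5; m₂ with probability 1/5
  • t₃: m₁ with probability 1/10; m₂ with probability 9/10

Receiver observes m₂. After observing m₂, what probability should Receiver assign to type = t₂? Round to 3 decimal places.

P(m₂) = (1/5)·(2/5) + (1/5)·(1/5) + (3/5)·(9/10) = 33/50
P(t₂ | m₂) = ((1/5)·(1/5)) / (33/50) = (1/25) / (33/50) = 2/33

0.061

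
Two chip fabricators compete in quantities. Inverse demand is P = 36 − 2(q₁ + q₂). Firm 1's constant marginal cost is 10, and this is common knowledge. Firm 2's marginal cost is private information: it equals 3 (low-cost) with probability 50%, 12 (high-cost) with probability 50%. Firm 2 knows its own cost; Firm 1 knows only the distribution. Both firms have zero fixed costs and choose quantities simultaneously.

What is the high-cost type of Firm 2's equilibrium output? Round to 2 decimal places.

Firm 2 with cost c maximizes (36 − 2(q₁+q₂) − c)·q₂, giving q₂(c) = (36 − c − 2q₁)/4.
E[c₂] = 0.5·3 + 0.5·12 = 7.5
Firm 1's FOC against E[q₂] yields q₁ = (36 − 2·10 + E[c₂])/6 = (36 − 20 + 7.5)/6 = 3.91667.
q₂(high-cost) = (36 − 12 − 2·3.91667)/4 = 4.04167.

4.04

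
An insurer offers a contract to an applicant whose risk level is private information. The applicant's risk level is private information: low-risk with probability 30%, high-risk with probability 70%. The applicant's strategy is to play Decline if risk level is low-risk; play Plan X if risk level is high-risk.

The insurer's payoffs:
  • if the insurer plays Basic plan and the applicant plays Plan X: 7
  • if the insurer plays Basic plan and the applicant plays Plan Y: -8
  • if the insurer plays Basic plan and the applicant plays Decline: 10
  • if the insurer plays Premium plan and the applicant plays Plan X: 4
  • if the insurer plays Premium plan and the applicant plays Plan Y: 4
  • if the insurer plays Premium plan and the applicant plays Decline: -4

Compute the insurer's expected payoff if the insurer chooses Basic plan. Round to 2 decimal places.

E[Basic plan] = 0.3·10 + 0.7·7 = 3 + 4.9 = 7.9

7.90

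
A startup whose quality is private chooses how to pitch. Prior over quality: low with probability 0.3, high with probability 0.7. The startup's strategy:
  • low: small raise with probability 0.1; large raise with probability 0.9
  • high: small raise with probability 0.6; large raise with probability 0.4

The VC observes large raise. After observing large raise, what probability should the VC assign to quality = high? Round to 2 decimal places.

P(large raise) = 0.3·0.9 + 0.7·0.4 = 0.55
P(high | large raise) = (0.7·0.4) / 0.55 = 0.28 / 0.55 = 0.509091

0.51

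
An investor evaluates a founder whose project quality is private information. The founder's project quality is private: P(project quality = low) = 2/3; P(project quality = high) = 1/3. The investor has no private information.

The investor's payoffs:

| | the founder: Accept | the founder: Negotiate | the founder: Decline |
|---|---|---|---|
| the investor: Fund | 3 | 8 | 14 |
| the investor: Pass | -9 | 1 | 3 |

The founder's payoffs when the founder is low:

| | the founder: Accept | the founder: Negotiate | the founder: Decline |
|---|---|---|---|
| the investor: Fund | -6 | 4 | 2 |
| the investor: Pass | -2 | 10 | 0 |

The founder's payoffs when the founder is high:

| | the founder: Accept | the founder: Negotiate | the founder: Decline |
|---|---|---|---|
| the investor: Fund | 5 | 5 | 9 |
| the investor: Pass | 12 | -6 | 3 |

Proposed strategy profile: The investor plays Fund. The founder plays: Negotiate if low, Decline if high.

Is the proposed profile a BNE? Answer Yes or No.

The investor plays Fund: E[Fund] = 2/3·(8) + 1/3·(14) = 10; E[Pass] = 5/3. Best-responding. ✓
The founder (project quality low), facing Fund: Accept gives -6, Negotiate gives 4, Decline gives 2. Proposed Negotiate is best. ✓
The founder (project quality high), facing Fund: Accept gives 5, Negotiate gives 5, Decline gives 9. Proposed Decline is best. ✓

Yes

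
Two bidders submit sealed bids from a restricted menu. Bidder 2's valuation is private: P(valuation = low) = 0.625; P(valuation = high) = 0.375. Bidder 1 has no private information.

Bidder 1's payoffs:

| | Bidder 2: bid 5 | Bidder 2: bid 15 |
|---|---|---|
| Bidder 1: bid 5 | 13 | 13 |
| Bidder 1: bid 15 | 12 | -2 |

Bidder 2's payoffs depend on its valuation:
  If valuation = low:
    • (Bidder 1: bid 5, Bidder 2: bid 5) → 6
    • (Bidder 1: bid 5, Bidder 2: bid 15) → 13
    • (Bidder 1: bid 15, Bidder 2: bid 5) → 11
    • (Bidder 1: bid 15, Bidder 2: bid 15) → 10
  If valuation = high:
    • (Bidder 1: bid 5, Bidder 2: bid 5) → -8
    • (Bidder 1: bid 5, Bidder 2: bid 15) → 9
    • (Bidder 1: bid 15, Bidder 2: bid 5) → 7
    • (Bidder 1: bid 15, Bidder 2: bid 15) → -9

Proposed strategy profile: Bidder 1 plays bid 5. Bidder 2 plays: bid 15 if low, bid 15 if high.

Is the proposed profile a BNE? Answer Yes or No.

Yes

A profile is a BNE iff every type of every player is best-responding given beliefs about the other side.
Bidder 1 plays bid 5: E[bid 5] = 0.625·(13) + 0.375·(13) = 13; E[bid 15] = -2. Best-responding. ✓
Bidder 2 (valuation low), facing bid 5: bid 5 gives 6, bid 15 gives 13. Proposed bid 15 is best. ✓
Bidder 2 (valuation high), facing bid 5: bid 5 gives -8, bid 15 gives 9. Proposed bid 15 is best. ✓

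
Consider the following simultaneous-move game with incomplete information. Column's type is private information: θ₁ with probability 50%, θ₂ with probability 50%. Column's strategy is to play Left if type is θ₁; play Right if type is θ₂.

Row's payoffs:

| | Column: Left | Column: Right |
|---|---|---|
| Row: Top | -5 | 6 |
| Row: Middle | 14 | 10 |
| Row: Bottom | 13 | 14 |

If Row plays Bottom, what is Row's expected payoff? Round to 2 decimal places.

13.50

E[Bottom] = 0.5·13 + 0.5·14 = 6.5 + 7 = 13.5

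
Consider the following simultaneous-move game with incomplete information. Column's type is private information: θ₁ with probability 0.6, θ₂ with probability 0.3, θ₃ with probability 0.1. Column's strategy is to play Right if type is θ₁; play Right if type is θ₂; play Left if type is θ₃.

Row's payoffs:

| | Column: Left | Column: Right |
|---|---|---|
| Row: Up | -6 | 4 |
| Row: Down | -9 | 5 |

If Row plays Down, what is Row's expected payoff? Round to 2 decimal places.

E[Down] = 0.6·5 + 0.3·5 + 0.1·(-9) = 3 + 1.5 + (-0.9) = 3.6

3.60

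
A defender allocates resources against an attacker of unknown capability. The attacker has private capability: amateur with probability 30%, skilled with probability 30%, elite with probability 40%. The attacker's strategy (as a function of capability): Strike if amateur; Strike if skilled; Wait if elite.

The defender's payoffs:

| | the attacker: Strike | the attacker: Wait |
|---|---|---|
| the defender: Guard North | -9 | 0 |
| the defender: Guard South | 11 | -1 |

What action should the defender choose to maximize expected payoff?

Guard South

E[Guard North] = 0.3·(-9) + 0.3·(-9) + 0.4·(0) = -5.4
E[Guard South] = 0.3·(11) + 0.3·(11) + 0.4·(-1) = 6.2
Best response: Guard South (6.2 is the largest).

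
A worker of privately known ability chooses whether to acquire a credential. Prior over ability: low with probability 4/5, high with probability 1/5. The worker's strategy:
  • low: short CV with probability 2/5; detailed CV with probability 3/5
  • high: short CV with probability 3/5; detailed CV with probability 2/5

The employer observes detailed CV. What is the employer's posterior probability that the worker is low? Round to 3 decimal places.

P(detailed CV) = (4/5)·(3/5) + (1/5)·(2/5) = 14/25
P(low | detailed CV) = ((4/5)·(3/5)) / (14/25) = (12/25) / (14/25) = 6/7

0.857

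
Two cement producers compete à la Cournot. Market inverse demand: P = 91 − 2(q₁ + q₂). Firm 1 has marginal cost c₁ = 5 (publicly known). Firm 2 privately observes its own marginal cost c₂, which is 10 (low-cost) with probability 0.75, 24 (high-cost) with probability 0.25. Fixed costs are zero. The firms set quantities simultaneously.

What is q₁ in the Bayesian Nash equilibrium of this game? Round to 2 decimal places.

15.75

Type-c best response for Firm 2: q₂(c) = (91 − c)/4 − q₁/2.
Firm 1 maximizes expected profit; its first-order condition is 91 − 4q₁ − 2E[q₂] − 5 = 0.
Substituting E[q₂] and solving: E[c₂] = 13.5, so q₁ = (91 − 2·5 + 13.5)/6 = 15.75.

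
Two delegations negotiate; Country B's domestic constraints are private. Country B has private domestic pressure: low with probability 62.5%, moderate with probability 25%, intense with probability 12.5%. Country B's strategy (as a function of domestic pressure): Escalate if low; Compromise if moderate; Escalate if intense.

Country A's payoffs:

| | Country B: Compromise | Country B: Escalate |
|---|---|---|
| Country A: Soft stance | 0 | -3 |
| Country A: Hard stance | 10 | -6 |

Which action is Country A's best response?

Hard stance

Compute Country A's expected payoff for each action, taking the expectation over Country B's type.
E[Soft stance] = 0.625·(-3) + 0.25·(0) + 0.125·(-3) = -2.25
E[Hard stance] = 0.625·(-6) + 0.25·(10) + 0.125·(-6) = -2
Best response: Hard stance (-2 is the largest).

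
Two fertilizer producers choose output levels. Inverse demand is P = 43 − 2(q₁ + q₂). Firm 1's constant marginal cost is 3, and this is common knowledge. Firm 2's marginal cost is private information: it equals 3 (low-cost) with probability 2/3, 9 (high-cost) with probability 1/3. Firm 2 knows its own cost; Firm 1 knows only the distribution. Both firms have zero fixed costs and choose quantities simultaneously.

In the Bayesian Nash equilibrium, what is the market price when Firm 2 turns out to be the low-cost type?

Type-c best response for Firm 2: q₂(c) = (43 − c)/4 − q₁/2.
Firm 1 maximizes expected profit; its first-order condition is 43 − 4q₁ − 2E[q₂] − 3 = 0.
Substituting E[q₂] and solving: E[c₂] = 5, so q₁ = (43 − 2·3 + 5)/6 = 7.
q₂(low-cost) = 6.5, so P = 43 − 2·(7 + 6.5) = 16.

16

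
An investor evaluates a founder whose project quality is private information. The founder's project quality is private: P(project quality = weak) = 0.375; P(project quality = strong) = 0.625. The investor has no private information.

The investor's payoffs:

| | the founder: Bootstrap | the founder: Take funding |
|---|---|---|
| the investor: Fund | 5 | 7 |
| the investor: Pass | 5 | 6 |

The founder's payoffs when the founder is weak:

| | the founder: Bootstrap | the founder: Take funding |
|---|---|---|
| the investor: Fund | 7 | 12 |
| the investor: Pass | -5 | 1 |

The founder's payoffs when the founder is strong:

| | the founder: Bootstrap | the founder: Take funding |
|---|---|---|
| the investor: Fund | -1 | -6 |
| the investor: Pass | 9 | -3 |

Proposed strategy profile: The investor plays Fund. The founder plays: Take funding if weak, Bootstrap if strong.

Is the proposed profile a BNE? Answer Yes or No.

The investor plays Fund: E[Fund] = 0.375·(7) + 0.625·(5) = 5.75; E[Pass] = 5.375. Best-responding. ✓
The founder (project quality weak), facing Fund: Bootstrap gives 7, Take funding gives 12. Proposed Take funding is best. ✓
The founder (project quality strong), facing Fund: Bootstrap gives -1, Take funding gives -6. Proposed Bootstrap is best. ✓

Yes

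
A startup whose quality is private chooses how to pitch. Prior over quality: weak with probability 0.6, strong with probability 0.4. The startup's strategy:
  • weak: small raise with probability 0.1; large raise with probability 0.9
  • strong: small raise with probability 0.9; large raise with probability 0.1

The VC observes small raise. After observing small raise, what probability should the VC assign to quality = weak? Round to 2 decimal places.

0.14

Apply Bayes' rule using the sender's strategy as the likelihood.
P(small raise) = 0.6·0.1 + 0.4·0.9 = 0.42
P(weak | small raise) = (0.6·0.1) / 0.42 = 0.06 / 0.42 = 0.142857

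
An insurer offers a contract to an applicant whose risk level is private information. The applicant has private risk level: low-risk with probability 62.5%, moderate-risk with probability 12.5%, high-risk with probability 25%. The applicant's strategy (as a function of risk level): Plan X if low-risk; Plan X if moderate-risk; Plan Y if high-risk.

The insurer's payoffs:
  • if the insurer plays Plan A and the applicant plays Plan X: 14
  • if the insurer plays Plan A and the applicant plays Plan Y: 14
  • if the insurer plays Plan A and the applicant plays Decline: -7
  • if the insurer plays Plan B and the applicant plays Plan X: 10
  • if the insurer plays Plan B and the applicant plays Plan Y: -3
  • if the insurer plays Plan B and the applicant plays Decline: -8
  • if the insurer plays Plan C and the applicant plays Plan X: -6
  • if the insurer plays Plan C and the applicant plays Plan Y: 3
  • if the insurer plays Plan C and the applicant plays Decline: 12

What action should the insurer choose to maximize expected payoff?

Plan A

E[Plan A] = 0.625·(14) + 0.125·(14) + 0.25·(14) = 14
E[Plan B] = 0.625·(10) + 0.125·(10) + 0.25·(-3) = 6.75
E[Plan C] = 0.625·(-6) + 0.125·(-6) + 0.25·(3) = -3.75
Best response: Plan A (14 is the largest).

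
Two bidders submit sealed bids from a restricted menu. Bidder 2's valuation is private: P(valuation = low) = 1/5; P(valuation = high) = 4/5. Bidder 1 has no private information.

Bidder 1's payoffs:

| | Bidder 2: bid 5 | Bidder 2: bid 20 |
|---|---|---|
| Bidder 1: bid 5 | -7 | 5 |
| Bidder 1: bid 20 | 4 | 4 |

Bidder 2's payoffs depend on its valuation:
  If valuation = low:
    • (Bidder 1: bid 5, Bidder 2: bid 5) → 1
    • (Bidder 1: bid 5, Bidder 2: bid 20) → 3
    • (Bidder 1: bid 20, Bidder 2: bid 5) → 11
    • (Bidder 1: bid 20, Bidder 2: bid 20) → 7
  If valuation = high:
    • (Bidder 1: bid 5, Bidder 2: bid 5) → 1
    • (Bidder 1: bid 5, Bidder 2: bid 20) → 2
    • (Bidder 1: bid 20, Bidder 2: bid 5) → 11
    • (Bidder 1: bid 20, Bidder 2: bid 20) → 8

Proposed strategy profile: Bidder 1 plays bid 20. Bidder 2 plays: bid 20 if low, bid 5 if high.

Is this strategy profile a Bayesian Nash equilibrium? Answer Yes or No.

No

A profile is a BNE iff every type of every player is best-responding given beliefs about the other side.
Bidder 1 plays bid 20: E[bid 20] = 1/5·(4) + 4/5·(4) = 4; E[bid 5] = -23/5. Best-responding. ✓
Bidder 2 (valuation low), facing bid 20: bid 5 gives 11, bid 20 gives 7. Proposed bid 20 is not best — profitable deviation exists. ✗
Bidder 2 (valuation high), facing bid 20: bid 5 gives 11, bid 20 gives 8. Proposed bid 5 is best. ✓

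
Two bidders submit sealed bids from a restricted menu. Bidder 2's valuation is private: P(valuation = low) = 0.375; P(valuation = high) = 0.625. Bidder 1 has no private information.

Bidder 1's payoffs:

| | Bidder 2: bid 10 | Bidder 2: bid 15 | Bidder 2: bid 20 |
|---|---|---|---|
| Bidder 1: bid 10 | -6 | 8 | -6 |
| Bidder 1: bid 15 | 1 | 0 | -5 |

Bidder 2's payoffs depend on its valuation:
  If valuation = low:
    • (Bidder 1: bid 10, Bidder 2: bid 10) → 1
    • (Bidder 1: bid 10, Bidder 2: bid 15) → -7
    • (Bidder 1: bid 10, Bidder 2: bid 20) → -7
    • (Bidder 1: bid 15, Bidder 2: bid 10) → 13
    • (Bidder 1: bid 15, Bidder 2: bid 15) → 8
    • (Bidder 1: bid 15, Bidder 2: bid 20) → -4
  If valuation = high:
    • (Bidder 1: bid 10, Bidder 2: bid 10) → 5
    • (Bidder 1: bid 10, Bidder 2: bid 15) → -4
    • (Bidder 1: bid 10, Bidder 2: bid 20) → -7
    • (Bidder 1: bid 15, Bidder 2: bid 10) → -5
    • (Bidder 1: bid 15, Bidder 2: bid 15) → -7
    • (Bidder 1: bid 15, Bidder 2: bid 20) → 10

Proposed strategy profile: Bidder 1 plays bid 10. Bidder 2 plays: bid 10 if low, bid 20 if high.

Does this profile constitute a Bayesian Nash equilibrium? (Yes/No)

A profile is a BNE iff every type of every player is best-responding given beliefs about the other side.
Bidder 1 plays bid 10: E[bid 10] = 0.375·(-6) + 0.625·(-6) = -6; E[bid 15] = -2.75. Not best-responding. ✗
Bidder 2 (valuation low), facing bid 10: bid 10 gives 1, bid 15 gives -7, bid 20 gives -7. Proposed bid 10 is best. ✓
Bidder 2 (valuation high), facing bid 10: bid 10 gives 5, bid 15 gives -4, bid 20 gives -7. Proposed bid 20 is not best — profitable deviation exists. ✗

No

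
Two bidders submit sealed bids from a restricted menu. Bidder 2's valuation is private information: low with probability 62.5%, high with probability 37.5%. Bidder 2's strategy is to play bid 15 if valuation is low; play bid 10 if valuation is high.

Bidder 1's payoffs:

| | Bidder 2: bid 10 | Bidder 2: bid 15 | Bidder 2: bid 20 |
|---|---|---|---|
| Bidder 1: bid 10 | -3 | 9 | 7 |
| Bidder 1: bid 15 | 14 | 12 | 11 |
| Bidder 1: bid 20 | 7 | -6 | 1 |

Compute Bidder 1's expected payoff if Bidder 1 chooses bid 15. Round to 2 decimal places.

12.75

Take the expectation over Bidder 2's valuation, weighting each type's action by its prior probability.
E[bid 15] = 0.625·12 + 0.375·14 = 7.5 + 5.25 = 12.75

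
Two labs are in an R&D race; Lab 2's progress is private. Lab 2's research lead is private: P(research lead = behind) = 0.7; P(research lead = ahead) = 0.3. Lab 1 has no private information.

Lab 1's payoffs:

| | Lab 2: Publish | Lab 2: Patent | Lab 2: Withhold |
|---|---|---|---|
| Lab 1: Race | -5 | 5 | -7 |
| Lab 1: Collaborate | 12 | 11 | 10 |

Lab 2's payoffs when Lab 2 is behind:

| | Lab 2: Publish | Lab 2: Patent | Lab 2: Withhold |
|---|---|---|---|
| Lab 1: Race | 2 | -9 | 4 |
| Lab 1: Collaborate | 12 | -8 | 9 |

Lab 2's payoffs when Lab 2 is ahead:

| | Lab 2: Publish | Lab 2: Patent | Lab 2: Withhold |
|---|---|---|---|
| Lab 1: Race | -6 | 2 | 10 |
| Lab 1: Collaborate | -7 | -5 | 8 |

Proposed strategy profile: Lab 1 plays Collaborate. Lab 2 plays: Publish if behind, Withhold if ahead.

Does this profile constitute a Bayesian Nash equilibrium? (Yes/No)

A profile is a BNE iff every type of every player is best-responding given beliefs about the other side.
Lab 1 plays Collaborate: E[Collaborate] = 0.7·(12) + 0.3·(10) = 11.4; E[Race] = -5.6. Best-responding. ✓
Lab 2 (research lead behind), facing Collaborate: Publish gives 12, Patent gives -8, Withhold gives 9. Proposed Publish is best. ✓
Lab 2 (research lead ahead), facing Collaborate: Publish gives -7, Patent gives -5, Withhold gives 8. Proposed Withhold is best. ✓

Yes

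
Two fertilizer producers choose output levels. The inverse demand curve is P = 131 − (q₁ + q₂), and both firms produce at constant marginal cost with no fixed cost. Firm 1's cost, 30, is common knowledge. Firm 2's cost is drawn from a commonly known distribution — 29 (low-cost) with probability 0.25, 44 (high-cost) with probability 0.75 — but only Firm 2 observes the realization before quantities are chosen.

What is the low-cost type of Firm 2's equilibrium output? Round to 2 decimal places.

32.46

Type-c best response for Firm 2: q₂(c) = (131 − c)/2 − q₁/2.
Firm 1 maximizes expected profit; its first-order condition is 131 − 2q₁ − E[q₂] − 30 = 0.
Substituting E[q₂] and solving: E[c₂] = 40.25, so q₁ = (131 − 2·30 + 40.25)/3 = 37.0833.
q₂(low-cost) = (131 − 29 − 37.0833)/2 = 32.4583.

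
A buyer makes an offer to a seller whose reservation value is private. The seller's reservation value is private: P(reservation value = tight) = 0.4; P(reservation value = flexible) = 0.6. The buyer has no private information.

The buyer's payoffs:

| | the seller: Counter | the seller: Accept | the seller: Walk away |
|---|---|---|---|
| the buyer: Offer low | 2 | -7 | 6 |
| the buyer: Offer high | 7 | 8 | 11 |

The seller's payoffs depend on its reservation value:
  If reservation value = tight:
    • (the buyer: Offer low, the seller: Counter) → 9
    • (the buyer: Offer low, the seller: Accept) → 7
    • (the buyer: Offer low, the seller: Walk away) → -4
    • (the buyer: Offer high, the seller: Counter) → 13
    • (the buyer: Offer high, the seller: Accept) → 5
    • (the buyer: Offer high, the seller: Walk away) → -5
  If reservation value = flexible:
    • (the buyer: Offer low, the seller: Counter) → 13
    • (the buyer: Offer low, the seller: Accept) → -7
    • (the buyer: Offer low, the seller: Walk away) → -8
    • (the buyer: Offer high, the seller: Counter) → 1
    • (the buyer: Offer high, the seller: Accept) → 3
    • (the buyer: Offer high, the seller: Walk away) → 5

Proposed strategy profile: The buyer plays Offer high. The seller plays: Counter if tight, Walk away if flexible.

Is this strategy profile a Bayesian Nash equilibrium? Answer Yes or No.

A profile is a BNE iff every type of every player is best-responding given beliefs about the other side.
The buyer plays Offer high: E[Offer high] = 0.4·(7) + 0.6·(11) = 9.4; E[Offer low] = 4.4. Best-responding. ✓
The seller (reservation value tight), facing Offer high: Counter gives 13, Accept gives 5, Walk away gives -5. Proposed Counter is best. ✓
The seller (reservation value flexible), facing Offer high: Counter gives 1, Accept gives 3, Walk away gives 5. Proposed Walk away is best. ✓

Yes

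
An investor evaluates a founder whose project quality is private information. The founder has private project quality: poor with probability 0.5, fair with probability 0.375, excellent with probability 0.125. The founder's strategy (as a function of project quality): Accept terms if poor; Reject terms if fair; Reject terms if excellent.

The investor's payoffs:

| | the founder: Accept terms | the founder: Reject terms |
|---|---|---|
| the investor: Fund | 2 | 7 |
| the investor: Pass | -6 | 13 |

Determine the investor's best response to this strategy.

Fund

E[Fund] = 0.5·(2) + 0.375·(7) + 0.125·(7) = 4.5
E[Pass] = 0.5·(-6) + 0.375·(13) + 0.125·(13) = 3.5
Best response: Fund (4.5 is the largest).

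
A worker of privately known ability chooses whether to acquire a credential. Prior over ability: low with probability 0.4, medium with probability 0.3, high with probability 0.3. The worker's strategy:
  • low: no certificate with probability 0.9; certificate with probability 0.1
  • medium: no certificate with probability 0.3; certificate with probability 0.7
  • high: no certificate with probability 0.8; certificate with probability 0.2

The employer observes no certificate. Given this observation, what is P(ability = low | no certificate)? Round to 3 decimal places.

P(no certificate) = 0.4·0.9 + 0.3·0.3 + 0.3·0.8 = 0.69
P(low | no certificate) = (0.4·0.9) / 0.69 = 0.36 / 0.69 = 0.521739

0.522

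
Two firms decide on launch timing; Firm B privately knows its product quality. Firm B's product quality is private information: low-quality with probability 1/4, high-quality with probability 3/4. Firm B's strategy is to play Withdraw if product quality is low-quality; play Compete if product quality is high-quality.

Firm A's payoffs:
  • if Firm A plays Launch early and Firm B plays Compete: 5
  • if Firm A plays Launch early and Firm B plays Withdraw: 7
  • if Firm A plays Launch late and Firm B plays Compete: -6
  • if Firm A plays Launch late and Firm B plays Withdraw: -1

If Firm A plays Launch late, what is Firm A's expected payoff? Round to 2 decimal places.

-4.75

E[Launch late] = 1/4·(-1) + 3/4·(-6) = (-1/4) + (-9/2) = -19/4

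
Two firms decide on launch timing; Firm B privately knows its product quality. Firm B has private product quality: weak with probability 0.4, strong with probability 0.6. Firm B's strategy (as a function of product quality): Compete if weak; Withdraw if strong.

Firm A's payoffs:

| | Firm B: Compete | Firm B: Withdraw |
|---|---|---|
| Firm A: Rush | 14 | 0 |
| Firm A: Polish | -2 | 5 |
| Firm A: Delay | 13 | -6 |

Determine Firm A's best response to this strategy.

Rush

E[Rush] = 0.4·(14) + 0.6·(0) = 5.6
E[Polish] = 0.4·(-2) + 0.6·(5) = 2.2
E[Delay] = 0.4·(13) + 0.6·(-6) = 1.6
Best response: Rush (5.6 is the largest).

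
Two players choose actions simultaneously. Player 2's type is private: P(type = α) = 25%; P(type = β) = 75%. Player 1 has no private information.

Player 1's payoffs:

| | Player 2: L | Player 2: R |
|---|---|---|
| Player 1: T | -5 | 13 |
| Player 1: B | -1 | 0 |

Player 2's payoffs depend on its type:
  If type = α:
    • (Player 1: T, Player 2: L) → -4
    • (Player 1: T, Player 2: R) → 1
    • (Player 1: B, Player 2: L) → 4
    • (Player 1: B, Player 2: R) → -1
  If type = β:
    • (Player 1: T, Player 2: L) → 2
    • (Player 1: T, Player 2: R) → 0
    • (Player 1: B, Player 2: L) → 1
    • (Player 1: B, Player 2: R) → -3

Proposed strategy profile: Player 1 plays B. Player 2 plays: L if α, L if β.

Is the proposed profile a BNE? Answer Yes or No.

Yes

Player 1 plays B: E[B] = 0.25·(-1) + 0.75·(-1) = -1; E[T] = -5. Best-responding. ✓
Player 2 (type α), facing B: L gives 4, R gives -1. Proposed L is best. ✓
Player 2 (type β), facing B: L gives 1, R gives -3. Proposed L is best. ✓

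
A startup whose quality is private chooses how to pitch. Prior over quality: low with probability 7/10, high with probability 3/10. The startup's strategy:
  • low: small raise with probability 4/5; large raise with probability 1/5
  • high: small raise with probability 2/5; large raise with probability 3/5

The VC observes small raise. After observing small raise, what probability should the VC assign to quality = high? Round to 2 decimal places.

0.18

P(small raise) = (7/10)·(4/5) + (3/10)·(2/5) = 17/25
P(high | small raise) = ((3/10)·(2/5)) / (17/25) = (3/25) / (17/25) = 3/17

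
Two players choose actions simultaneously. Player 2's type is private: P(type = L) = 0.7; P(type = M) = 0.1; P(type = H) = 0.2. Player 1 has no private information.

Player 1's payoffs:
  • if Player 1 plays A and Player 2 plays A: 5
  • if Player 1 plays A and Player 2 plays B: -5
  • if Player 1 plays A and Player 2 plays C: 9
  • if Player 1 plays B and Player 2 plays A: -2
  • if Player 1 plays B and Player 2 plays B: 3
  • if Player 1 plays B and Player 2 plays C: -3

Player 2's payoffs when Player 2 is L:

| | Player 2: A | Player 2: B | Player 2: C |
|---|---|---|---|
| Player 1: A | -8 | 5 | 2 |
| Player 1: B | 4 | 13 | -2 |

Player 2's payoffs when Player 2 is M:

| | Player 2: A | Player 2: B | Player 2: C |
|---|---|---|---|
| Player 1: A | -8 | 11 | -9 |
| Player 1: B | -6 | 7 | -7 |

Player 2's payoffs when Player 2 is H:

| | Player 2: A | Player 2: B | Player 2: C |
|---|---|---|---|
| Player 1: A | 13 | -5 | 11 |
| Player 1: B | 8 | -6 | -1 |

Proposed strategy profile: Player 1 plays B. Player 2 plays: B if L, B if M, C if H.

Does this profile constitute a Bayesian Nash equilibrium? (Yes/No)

Player 1 plays B: E[B] = 0.7·(3) + 0.1·(3) + 0.2·(-3) = 1.8; E[A] = -2.2. Best-responding. ✓
Player 2 (type L), facing B: A gives 4, B gives 13, C gives -2. Proposed B is best. ✓
Player 2 (type M), facing B: A gives -6, B gives 7, C gives -7. Proposed B is best. ✓
Player 2 (type H), facing B: A gives 8, B gives -6, C gives -1. Proposed C is not best — profitable deviation exists. ✗

No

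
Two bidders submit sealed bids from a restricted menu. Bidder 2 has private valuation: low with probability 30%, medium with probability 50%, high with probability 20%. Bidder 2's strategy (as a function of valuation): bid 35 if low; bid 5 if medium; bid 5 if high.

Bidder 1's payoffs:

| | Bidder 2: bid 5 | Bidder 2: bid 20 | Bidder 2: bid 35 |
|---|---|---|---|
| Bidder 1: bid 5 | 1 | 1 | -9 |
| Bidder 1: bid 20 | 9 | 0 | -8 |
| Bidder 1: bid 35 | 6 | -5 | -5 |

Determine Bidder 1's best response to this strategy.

bid 20

Compute Bidder 1's expected payoff for each action, taking the expectation over Bidder 2's type.
E[bid 5] = 0.3·(-9) + 0.5·(1) + 0.2·(1) = -2
E[bid 20] = 0.3·(-8) + 0.5·(9) + 0.2·(9) = 3.9
E[bid 35] = 0.3·(-5) + 0.5·(6) + 0.2·(6) = 2.7
Best response: bid 20 (3.9 is the largest).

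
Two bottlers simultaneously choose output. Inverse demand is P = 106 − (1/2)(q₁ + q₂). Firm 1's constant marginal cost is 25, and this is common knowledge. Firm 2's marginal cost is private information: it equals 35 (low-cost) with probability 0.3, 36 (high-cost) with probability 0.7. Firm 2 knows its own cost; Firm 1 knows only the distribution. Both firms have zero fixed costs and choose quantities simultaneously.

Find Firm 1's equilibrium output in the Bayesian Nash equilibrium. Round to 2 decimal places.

61.13

Firm 2 with cost c maximizes (106 − (1/2)(q₁+q₂) − c)·q₂, giving q₂(c) = (106 − c − (1/2)q₁).
E[c₂] = 0.3·35 + 0.7·36 = 35.7
Firm 1's FOC against E[q₂] yields q₁ = (106 − 2·25 + E[c₂])/(3/2) = (106 − 50 + 35.7)/(3/2) = 61.1333.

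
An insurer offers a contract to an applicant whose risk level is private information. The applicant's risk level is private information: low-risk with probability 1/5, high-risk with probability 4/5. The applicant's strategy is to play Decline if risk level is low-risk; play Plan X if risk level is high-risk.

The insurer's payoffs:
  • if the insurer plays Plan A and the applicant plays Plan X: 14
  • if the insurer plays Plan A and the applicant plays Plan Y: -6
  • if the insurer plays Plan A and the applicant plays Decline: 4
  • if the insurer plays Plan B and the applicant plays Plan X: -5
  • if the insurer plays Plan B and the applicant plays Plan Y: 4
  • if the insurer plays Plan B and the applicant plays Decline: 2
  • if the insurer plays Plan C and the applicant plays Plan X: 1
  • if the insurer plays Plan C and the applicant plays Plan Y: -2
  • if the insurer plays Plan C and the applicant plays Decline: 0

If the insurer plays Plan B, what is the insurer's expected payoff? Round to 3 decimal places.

E[Plan B] = 1/5·2 + 4/5·(-5) = 2/5 + (-4) = -18/5

-3.600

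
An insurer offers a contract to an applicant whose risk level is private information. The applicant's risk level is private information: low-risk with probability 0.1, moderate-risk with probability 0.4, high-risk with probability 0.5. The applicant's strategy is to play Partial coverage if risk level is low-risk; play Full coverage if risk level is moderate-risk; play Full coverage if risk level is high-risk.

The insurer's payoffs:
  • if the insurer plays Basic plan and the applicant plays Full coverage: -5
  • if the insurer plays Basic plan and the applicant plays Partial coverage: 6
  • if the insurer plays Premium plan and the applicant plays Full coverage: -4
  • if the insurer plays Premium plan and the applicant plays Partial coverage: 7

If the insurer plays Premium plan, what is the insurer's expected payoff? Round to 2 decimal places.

-2.90

Take the expectation over the applicant's risk level, weighting each type's action by its prior probability.
E[Premium plan] = 0.1·7 + 0.4·(-4) + 0.5·(-4) = 0.7 + (-1.6) + (-2) = -2.9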